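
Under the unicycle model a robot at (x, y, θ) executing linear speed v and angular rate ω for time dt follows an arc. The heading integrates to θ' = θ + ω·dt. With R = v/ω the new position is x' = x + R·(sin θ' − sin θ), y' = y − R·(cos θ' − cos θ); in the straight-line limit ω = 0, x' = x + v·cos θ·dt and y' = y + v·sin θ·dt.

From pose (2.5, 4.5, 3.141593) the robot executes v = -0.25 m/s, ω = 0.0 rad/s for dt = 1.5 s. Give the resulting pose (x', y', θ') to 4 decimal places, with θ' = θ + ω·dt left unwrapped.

θ' = 3.1416 + 0.0·1.5 = 3.1416
ω = 0 → straight: x' = 2.5 + -0.25·cos(3.1416)·1.5 = 2.8750
y' = 4.5 + -0.25·sin(3.1416)·1.5 = 4.5000

(2.8750, 4.5000, 3.1416)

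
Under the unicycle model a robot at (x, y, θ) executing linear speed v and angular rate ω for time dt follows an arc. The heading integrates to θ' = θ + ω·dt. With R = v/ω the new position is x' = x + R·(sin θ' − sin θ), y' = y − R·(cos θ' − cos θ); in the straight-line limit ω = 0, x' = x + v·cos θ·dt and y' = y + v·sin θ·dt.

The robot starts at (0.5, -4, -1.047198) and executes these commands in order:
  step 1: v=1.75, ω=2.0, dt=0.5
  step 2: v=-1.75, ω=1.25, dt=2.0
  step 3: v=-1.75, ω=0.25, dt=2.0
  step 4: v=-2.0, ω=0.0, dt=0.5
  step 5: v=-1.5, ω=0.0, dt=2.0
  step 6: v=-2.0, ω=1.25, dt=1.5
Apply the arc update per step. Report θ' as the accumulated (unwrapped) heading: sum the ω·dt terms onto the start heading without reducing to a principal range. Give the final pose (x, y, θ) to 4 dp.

(9.2147, -7.3822, 4.8278)

step 1: θ'=-0.0472 (R=0.8750) → pose (1.2165, -4.4365, -0.0472)
step 2: θ'=2.4528 (R=-1.4000) → pose (0.2606, -6.9158, 2.4528)
step 3: θ'=2.9528 (R=-7.0000) → pose (3.3961, -8.3873, 2.9528)
step 4: θ'=2.9528 (straight) → pose (4.3784, -8.5750, 2.9528)
step 5: θ'=2.9528 (straight) → pose (7.3250, -9.1380, 2.9528)
step 6: θ'=4.8278 (R=-1.6000) → pose (9.2147, -7.3822, 4.8278)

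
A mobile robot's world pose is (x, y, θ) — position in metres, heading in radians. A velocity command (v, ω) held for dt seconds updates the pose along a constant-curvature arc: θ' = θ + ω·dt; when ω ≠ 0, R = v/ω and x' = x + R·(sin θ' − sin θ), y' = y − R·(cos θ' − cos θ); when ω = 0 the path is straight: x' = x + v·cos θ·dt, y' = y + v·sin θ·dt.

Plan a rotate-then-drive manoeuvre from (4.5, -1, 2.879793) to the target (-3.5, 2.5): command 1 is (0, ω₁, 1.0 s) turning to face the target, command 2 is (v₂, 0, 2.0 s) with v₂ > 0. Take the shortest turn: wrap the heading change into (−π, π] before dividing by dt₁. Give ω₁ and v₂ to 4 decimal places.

ω₁ = -0.1506, v₂ = 4.3661

heading to target = atan2(2.5−-1, -3.5−4.5) = 2.7292
Δθ = wrap(2.7292 − 2.8798) = -0.1506; ω₁ = Δθ/dt₁ = -0.1506
distance = √((-3.5−4.5)² + (2.5−-1)²) = 8.7321; v₂ = distance/dt₂ = 4.3661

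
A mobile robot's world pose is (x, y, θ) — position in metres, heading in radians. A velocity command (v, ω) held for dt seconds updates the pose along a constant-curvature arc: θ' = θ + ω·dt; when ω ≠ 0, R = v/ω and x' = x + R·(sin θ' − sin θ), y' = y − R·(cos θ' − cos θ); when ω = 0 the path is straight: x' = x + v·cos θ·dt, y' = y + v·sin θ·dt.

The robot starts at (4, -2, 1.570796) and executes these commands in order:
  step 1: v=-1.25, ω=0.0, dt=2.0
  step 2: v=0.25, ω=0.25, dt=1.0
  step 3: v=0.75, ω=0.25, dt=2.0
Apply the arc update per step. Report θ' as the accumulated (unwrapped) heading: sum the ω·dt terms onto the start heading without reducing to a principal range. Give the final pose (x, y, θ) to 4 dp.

(3.2572, -2.9499, 2.3208)

step 1: θ'=1.5708 (straight) → pose (4.0000, -4.5000, 1.5708)
step 2: θ'=1.8208 (R=1.0000) → pose (3.9689, -4.2526, 1.8208)
step 3: θ'=2.3208 (R=3.0000) → pose (3.2572, -2.9499, 2.3208)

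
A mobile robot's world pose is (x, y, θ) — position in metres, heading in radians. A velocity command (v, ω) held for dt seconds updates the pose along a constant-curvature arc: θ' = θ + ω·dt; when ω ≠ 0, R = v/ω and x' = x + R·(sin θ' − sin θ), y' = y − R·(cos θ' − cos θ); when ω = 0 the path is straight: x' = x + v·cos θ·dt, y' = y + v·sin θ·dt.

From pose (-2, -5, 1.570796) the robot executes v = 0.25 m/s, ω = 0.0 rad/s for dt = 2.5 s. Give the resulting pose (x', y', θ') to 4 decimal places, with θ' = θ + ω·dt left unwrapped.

θ' = 1.5708 + 0.0·2.5 = 1.5708
ω = 0 → straight: x' = -2 + 0.25·cos(1.5708)·2.5 = -2.0000
y' = -5 + 0.25·sin(1.5708)·2.5 = -4.3750

(-2.0000, -4.3750, 1.5708)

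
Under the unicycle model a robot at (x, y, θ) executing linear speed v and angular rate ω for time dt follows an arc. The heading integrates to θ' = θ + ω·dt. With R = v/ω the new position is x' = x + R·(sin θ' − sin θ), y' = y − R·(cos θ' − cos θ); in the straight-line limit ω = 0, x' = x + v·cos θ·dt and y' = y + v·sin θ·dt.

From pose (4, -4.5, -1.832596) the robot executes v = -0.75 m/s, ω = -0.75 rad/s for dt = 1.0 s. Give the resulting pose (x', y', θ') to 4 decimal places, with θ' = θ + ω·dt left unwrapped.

(4.4356, -3.9110, -2.5826)

θ' = -1.8326 + -0.75·1.0 = -2.5826
R = v/ω = -0.75/-0.75 = 1.0000
x' = 4 + 1.0000·(sin -2.5826 − sin -1.8326) = 4.4356
y' = -4.5 − 1.0000·(cos -2.5826 − cos -1.8326) = -3.9110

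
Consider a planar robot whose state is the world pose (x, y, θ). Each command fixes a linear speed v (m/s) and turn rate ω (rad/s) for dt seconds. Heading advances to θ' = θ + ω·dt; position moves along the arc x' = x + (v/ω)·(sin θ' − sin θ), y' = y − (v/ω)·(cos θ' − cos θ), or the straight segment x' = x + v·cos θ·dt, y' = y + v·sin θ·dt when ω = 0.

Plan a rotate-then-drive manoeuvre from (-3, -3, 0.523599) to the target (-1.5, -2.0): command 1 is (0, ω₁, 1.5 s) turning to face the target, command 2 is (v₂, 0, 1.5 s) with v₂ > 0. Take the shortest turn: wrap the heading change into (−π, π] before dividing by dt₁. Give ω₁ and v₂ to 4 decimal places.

heading to target = atan2(-2−-3, -1.5−-3) = 0.5880
Δθ = wrap(0.5880 − 0.5236) = 0.0644; ω₁ = Δθ/dt₁ = 0.0429
distance = √((-1.5−-3)² + (-2−-3)²) = 1.8028; v₂ = distance/dt₂ = 1.2019

ω₁ = 0.0429, v₂ = 1.2019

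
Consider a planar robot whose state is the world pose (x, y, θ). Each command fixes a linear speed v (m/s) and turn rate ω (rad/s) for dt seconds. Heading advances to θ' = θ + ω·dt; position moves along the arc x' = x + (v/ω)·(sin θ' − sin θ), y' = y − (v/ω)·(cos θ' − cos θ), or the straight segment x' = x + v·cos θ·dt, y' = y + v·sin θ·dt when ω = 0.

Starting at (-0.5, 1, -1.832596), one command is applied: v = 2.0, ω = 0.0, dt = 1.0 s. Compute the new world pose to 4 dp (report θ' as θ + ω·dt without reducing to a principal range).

θ' = -1.8326 + 0.0·1.0 = -1.8326
ω = 0 → straight: x' = -0.5 + 2.0·cos(-1.8326)·1.0 = -1.0176
y' = 1 + 2.0·sin(-1.8326)·1.0 = -0.9319

(-1.0176, -0.9319, -1.8326)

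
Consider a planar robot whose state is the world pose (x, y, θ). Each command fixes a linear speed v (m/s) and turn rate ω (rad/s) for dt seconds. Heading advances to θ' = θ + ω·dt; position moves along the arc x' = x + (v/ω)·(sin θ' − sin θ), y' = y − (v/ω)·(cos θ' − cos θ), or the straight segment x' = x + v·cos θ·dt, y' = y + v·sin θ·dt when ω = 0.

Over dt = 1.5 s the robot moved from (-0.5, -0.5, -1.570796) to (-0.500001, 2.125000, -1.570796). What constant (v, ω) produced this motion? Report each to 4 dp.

Δθ = -1.570796 − -1.570796 = 0.000000
ω = Δθ/dt = 0.000000/1.5 = 0.0000
ω = 0 → v = (Δx·cos θ + Δy·sin θ)/dt = -1.7500

v = -1.7500, ω = 0.0000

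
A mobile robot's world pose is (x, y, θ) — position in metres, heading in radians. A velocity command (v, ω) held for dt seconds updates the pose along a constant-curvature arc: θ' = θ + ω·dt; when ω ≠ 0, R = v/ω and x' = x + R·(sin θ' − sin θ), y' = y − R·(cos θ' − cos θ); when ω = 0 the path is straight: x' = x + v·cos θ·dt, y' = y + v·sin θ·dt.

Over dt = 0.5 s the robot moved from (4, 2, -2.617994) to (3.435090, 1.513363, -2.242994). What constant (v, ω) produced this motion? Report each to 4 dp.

v = 1.5000, ω = 0.7500

Δθ = -2.242994 − -2.617994 = 0.375000
ω = Δθ/dt = 0.375000/0.5 = 0.7500
R = Δx/(sin θ' − sin θ) = 2.0000
v = R·ω = 2.0000·0.7500 = 1.5000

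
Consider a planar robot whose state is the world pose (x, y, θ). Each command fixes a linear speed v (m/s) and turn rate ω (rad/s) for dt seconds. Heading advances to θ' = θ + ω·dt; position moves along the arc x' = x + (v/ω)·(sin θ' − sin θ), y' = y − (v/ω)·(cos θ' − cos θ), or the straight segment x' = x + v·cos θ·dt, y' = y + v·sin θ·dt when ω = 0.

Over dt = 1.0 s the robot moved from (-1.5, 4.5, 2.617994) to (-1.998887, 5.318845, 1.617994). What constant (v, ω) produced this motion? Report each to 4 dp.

Δθ = 1.617994 − 2.617994 = -1.000000
ω = Δθ/dt = -1.000000/1.0 = -1.0000
R = −Δy/(cos θ' − cos θ) = -1.0000
v = R·ω = -1.0000·-1.0000 = 1.0000

v = 1.0000, ω = -1.0000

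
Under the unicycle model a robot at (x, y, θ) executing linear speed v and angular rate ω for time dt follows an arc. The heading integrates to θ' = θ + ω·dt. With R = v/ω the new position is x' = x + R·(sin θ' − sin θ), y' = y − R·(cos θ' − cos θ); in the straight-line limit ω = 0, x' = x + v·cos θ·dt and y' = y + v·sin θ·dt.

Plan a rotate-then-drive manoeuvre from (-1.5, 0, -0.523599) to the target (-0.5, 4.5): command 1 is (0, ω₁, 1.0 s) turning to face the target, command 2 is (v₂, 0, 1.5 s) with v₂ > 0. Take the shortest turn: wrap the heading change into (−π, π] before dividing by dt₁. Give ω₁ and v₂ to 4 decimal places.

ω₁ = 1.8757, v₂ = 3.0732

heading to target = atan2(4.5−0, -0.5−-1.5) = 1.3521
Δθ = wrap(1.3521 − -0.5236) = 1.8757; ω₁ = Δθ/dt₁ = 1.8757
distance = √((-0.5−-1.5)² + (4.5−0)²) = 4.6098; v₂ = distance/dt₂ = 3.0732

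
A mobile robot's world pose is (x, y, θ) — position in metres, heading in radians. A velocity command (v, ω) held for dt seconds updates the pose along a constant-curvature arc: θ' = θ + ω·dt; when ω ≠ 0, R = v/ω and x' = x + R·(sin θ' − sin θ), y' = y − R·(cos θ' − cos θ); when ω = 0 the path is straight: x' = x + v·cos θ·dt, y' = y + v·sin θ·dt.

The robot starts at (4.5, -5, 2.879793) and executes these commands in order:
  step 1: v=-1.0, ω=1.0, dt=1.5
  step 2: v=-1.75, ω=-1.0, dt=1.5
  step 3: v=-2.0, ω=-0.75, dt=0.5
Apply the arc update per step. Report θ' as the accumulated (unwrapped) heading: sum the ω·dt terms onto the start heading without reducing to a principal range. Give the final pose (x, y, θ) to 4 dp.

step 1: θ'=4.3798 (R=-1.0000) → pose (5.7040, -4.3606, 4.3798)
step 2: θ'=2.8798 (R=1.7500) → pose (7.8110, -3.2416, 2.8798)
step 3: θ'=2.5048 (R=2.6667) → pose (8.7065, -3.6734, 2.5048)

(8.7065, -3.6734, 2.5048)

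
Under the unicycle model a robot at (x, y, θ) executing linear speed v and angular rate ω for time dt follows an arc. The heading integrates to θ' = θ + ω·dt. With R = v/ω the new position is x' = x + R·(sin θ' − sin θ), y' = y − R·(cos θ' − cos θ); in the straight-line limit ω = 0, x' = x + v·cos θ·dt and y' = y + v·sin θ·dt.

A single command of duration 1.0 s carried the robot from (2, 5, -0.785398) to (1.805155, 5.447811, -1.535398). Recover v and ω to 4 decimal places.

Δθ = -1.535398 − -0.785398 = -0.750000
ω = Δθ/dt = -0.750000/1.0 = -0.7500
R = −Δy/(cos θ' − cos θ) = 0.6667
v = R·ω = 0.6667·-0.7500 = -0.5000

v = -0.5000, ω = -0.7500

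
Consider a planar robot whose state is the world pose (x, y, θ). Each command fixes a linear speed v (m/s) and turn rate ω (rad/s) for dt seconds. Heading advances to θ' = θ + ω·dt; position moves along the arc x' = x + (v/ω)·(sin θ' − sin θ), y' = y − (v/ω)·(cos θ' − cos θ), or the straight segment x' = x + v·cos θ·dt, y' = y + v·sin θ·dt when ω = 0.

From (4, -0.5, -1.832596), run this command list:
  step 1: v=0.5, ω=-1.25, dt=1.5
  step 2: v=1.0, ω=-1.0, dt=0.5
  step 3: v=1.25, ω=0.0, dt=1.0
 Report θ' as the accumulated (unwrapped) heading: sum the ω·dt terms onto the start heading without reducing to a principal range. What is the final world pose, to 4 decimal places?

(2.4556, 0.7204, -4.2076)

step 1: θ'=-3.7076 (R=-0.4000) → pose (3.3991, -0.7341, -3.7076)
step 2: θ'=-4.2076 (R=-1.0000) → pose (3.0601, -0.3737, -4.2076)
step 3: θ'=-4.2076 (straight) → pose (2.4556, 0.7204, -4.2076)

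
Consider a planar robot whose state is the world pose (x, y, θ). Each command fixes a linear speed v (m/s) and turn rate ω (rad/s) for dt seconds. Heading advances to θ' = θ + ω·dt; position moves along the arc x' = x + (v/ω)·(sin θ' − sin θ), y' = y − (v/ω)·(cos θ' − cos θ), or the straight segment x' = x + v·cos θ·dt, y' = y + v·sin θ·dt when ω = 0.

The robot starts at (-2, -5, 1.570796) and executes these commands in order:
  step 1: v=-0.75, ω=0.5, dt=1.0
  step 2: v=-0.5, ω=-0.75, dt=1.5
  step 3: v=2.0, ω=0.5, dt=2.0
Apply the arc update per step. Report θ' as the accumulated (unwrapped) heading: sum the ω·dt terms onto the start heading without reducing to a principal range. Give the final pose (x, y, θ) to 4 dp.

(-1.3826, -2.6233, 1.9458)

step 1: θ'=2.0708 (R=-1.5000) → pose (-1.8164, -5.7191, 2.0708)
step 2: θ'=0.9458 (R=0.6667) → pose (-1.8608, -6.4288, 0.9458)
step 3: θ'=1.9458 (R=4.0000) → pose (-1.3826, -2.6233, 1.9458)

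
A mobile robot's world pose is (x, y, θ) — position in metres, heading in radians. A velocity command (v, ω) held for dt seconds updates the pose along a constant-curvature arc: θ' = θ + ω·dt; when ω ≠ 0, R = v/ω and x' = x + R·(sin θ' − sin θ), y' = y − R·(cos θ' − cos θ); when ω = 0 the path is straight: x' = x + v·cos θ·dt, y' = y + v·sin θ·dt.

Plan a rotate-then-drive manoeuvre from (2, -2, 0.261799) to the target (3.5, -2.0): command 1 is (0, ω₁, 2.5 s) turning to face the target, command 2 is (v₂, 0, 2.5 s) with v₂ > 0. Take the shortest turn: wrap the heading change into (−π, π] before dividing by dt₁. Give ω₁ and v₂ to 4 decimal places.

heading to target = atan2(-2−-2, 3.5−2) = 0.0000
Δθ = wrap(0.0000 − 0.2618) = -0.2618; ω₁ = Δθ/dt₁ = -0.1047
distance = √((3.5−2)² + (-2−-2)²) = 1.5000; v₂ = distance/dt₂ = 0.6000

ω₁ = -0.1047, v₂ = 0.6000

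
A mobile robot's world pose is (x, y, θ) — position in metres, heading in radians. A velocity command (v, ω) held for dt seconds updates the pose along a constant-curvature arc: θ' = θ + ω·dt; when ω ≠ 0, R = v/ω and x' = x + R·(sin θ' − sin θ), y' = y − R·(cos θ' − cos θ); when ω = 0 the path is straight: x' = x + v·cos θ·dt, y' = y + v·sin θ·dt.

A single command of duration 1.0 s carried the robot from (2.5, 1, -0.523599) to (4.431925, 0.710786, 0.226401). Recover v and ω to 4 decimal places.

Δθ = 0.226401 − -0.523599 = 0.750000
ω = Δθ/dt = 0.750000/1.0 = 0.7500
R = Δx/(sin θ' − sin θ) = 2.6667
v = R·ω = 2.6667·0.7500 = 2.0000

v = 2.0000, ω = 0.7500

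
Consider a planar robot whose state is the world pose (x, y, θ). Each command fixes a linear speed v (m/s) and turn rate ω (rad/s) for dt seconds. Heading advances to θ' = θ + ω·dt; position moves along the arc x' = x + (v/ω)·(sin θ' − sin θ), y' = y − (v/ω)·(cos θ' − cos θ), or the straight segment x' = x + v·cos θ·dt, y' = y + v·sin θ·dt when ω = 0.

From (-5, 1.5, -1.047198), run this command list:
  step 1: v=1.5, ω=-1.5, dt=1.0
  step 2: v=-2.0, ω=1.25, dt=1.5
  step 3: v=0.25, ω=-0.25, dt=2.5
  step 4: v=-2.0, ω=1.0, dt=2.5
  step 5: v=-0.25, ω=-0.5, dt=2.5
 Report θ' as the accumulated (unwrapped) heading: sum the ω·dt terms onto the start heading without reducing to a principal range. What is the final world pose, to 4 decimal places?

(-9.1474, 2.0963, -0.0472)

step 1: θ'=-2.5472 (R=-1.0000) → pose (-5.3060, 0.1715, -2.5472)
step 2: θ'=-0.6722 (R=-1.6000) → pose (-5.2057, 2.7490, -0.6722)
step 3: θ'=-1.2972 (R=-1.0000) → pose (-4.8656, 2.2368, -1.2972)
step 4: θ'=1.2028 (R=-2.0000) → pose (-8.6573, 2.4159, 1.2028)
step 5: θ'=-0.0472 (R=0.5000) → pose (-9.1474, 2.0963, -0.0472)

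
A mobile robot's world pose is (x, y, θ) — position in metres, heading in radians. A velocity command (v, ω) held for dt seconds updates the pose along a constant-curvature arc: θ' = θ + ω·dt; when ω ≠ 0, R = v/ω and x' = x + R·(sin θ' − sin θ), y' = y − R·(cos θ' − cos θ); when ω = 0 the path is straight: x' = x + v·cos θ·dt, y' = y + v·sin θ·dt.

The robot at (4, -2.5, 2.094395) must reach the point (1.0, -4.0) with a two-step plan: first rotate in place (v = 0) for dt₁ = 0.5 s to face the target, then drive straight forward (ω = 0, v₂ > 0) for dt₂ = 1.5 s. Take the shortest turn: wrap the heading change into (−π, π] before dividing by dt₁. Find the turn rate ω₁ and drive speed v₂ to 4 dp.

ω₁ = 3.0217, v₂ = 2.2361

heading to target = atan2(-4−-2.5, 1−4) = -2.6779
Δθ = wrap(-2.6779 − 2.0944) = 1.5108; ω₁ = Δθ/dt₁ = 3.0217
distance = √((1−4)² + (-4−-2.5)²) = 3.3541; v₂ = distance/dt₂ = 2.2361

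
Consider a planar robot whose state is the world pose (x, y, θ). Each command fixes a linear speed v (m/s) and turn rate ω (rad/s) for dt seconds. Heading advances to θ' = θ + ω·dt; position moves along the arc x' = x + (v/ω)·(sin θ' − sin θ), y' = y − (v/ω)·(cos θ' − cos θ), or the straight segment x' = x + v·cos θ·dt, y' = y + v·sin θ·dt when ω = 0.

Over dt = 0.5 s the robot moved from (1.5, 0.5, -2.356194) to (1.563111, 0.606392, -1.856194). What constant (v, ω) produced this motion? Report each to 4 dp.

Δθ = -1.856194 − -2.356194 = 0.500000
ω = Δθ/dt = 0.500000/0.5 = 1.0000
R = −Δy/(cos θ' − cos θ) = -0.2500
v = R·ω = -0.2500·1.0000 = -0.2500

v = -0.2500, ω = 1.0000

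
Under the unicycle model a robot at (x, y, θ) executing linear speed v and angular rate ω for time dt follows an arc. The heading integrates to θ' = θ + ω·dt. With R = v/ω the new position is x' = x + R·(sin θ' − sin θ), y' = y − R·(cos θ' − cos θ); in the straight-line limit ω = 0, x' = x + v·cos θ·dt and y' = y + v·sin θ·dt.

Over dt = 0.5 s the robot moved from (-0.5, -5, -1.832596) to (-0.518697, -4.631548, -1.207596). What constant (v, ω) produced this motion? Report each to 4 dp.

Δθ = -1.207596 − -1.832596 = 0.625000
ω = Δθ/dt = 0.625000/0.5 = 1.2500
R = −Δy/(cos θ' − cos θ) = -0.6000
v = R·ω = -0.6000·1.2500 = -0.7500

v = -0.7500, ω = 1.2500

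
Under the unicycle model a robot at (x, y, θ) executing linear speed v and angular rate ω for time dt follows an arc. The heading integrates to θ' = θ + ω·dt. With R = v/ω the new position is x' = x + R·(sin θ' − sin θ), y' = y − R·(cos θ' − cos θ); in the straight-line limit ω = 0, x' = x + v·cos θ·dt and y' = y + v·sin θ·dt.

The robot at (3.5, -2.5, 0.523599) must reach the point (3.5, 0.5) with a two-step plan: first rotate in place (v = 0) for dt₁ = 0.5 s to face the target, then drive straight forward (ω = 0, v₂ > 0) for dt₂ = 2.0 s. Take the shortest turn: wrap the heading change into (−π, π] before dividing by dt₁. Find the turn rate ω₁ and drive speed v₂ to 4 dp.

heading to target = atan2(0.5−-2.5, 3.5−3.5) = 1.5708
Δθ = wrap(1.5708 − 0.5236) = 1.0472; ω₁ = Δθ/dt₁ = 2.0944
distance = √((3.5−3.5)² + (0.5−-2.5)²) = 3.0000; v₂ = distance/dt₂ = 1.5000

ω₁ = 2.0944, v₂ = 1.5000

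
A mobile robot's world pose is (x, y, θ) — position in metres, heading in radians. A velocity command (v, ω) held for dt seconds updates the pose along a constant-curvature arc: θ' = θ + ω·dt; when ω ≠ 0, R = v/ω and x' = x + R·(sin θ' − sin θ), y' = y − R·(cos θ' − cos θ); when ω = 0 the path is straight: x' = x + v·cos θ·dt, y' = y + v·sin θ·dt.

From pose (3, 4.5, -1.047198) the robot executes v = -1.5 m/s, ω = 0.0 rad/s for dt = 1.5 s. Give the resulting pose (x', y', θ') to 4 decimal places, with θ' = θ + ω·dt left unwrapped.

θ' = -1.0472 + 0.0·1.5 = -1.0472
ω = 0 → straight: x' = 3 + -1.5·cos(-1.0472)·1.5 = 1.8750
y' = 4.5 + -1.5·sin(-1.0472)·1.5 = 6.4486

(1.8750, 6.4486, -1.0472)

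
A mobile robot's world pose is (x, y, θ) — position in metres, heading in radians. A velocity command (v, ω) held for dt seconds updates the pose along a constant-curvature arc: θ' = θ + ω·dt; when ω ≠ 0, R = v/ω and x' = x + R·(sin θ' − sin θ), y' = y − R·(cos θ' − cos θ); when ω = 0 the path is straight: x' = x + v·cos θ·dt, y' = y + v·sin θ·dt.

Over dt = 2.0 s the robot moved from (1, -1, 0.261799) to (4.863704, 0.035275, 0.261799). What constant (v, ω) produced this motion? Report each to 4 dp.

Δθ = 0.261799 − 0.261799 = 0.000000
ω = Δθ/dt = 0.000000/2.0 = 0.0000
ω = 0 → v = (Δx·cos θ + Δy·sin θ)/dt = 2.0000

v = 2.0000, ω = 0.0000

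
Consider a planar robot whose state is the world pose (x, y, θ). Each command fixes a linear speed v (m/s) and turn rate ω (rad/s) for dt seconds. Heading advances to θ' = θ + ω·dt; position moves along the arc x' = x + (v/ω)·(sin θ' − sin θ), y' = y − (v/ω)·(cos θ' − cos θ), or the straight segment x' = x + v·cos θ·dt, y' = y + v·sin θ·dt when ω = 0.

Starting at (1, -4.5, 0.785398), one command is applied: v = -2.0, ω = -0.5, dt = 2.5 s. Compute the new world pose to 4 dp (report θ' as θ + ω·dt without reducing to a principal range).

θ' = 0.7854 + -0.5·2.5 = -0.4646
R = v/ω = -2.0/-0.5 = 4.0000
x' = 1 + 4.0000·(sin -0.4646 − sin 0.7854) = -3.6207
y' = -4.5 − 4.0000·(cos -0.4646 − cos 0.7854) = -5.2476

(-3.6207, -5.2476, -0.4646)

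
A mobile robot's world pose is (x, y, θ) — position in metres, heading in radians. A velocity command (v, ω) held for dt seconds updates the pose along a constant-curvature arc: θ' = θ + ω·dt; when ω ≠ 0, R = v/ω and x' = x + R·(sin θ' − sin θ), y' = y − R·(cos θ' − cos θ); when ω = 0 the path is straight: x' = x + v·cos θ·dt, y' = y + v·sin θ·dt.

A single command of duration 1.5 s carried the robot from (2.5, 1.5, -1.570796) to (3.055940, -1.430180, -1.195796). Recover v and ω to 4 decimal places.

Δθ = -1.195796 − -1.570796 = 0.375000
ω = Δθ/dt = 0.375000/1.5 = 0.2500
R = −Δy/(cos θ' − cos θ) = 8.0000
v = R·ω = 8.0000·0.2500 = 2.0000

v = 2.0000, ω = 0.2500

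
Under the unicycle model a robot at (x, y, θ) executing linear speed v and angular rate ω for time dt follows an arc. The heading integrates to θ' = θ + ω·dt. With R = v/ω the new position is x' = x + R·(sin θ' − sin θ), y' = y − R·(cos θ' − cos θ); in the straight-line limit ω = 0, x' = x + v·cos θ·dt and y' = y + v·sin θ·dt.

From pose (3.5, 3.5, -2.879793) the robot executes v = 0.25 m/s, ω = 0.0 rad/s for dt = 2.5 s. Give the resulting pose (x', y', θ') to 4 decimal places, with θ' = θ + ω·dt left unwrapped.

(2.8963, 3.3382, -2.8798)

θ' = -2.8798 + 0.0·2.5 = -2.8798
ω = 0 → straight: x' = 3.5 + 0.25·cos(-2.8798)·2.5 = 2.8963
y' = 3.5 + 0.25·sin(-2.8798)·2.5 = 3.3382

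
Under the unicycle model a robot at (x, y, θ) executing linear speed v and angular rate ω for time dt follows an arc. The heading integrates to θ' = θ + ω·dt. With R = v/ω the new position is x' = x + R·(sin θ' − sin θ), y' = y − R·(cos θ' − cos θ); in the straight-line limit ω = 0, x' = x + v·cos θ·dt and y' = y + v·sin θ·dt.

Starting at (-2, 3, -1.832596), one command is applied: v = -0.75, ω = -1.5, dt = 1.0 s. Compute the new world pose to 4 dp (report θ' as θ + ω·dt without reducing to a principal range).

(-1.4221, 3.3615, -3.3326)

θ' = -1.8326 + -1.5·1.0 = -3.3326
R = v/ω = -0.75/-1.5 = 0.5000
x' = -2 + 0.5000·(sin -3.3326 − sin -1.8326) = -1.4221
y' = 3 − 0.5000·(cos -3.3326 − cos -1.8326) = 3.3615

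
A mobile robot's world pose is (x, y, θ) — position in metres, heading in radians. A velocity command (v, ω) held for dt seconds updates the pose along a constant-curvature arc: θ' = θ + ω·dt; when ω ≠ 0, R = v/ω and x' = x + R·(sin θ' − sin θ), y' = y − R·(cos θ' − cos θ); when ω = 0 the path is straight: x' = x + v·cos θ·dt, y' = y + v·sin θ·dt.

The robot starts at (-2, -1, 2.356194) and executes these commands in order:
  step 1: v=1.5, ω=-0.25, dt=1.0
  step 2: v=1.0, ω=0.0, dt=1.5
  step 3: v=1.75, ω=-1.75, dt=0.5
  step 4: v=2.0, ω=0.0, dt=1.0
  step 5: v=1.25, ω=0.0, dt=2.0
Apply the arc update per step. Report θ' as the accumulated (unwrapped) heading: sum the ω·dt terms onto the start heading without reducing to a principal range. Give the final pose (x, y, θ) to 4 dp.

(-2.2668, 6.5579, 1.2312)

step 1: θ'=2.1062 (R=-6.0000) → pose (-2.9178, 0.1815, 2.1062)
step 2: θ'=2.1062 (straight) → pose (-3.6830, 1.4716, 2.1062)
step 3: θ'=1.2312 (R=-1.0000) → pose (-3.7658, 2.3149, 1.2312)
step 4: θ'=1.2312 (straight) → pose (-3.0996, 4.2007, 1.2312)
step 5: θ'=1.2312 (straight) → pose (-2.2668, 6.5579, 1.2312)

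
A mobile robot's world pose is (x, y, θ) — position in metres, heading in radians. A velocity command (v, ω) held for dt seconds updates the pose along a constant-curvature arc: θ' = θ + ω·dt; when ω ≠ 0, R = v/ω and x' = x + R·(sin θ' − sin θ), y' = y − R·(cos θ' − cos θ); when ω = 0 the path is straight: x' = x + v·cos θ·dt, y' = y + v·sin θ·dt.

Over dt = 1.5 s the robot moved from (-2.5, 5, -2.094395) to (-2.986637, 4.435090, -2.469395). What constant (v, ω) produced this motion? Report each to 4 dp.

Δθ = -2.469395 − -2.094395 = -0.375000
ω = Δθ/dt = -0.375000/1.5 = -0.2500
R = −Δy/(cos θ' − cos θ) = -2.0000
v = R·ω = -2.0000·-0.2500 = 0.5000

v = 0.5000, ω = -0.2500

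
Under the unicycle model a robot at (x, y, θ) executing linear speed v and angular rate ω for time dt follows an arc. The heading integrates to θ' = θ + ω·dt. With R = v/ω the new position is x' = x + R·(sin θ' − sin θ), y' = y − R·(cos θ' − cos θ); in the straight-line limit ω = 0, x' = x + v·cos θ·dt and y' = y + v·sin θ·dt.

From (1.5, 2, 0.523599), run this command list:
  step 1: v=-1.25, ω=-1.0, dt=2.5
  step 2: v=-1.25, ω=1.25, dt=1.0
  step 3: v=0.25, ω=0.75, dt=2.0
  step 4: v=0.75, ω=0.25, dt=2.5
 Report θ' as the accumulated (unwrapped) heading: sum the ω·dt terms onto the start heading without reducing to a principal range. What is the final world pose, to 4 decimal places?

(0.7855, 6.3608, 1.3986)

step 1: θ'=-1.9764 (R=1.2500) → pose (-0.2736, 3.5757, -1.9764)
step 2: θ'=-0.7264 (R=-1.0000) → pose (-0.5283, 4.7179, -0.7264)
step 3: θ'=0.7736 (R=0.3333) → pose (-0.0740, 4.7286, 0.7736)
step 4: θ'=1.3986 (R=3.0000) → pose (0.7855, 6.3608, 1.3986)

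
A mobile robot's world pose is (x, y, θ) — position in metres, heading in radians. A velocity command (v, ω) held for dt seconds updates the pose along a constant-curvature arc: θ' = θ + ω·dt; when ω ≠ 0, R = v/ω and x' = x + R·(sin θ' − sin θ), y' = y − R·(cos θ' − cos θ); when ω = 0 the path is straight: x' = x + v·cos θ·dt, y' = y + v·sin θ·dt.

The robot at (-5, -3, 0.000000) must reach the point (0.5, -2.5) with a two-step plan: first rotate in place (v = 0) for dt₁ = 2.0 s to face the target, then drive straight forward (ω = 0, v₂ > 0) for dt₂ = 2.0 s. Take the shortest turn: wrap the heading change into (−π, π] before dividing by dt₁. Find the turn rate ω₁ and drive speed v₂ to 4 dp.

heading to target = atan2(-2.5−-3, 0.5−-5) = 0.0907
Δθ = wrap(0.0907 − 0.0000) = 0.0907; ω₁ = Δθ/dt₁ = 0.0453
distance = √((0.5−-5)² + (-2.5−-3)²) = 5.5227; v₂ = distance/dt₂ = 2.7613

ω₁ = 0.0453, v₂ = 2.7613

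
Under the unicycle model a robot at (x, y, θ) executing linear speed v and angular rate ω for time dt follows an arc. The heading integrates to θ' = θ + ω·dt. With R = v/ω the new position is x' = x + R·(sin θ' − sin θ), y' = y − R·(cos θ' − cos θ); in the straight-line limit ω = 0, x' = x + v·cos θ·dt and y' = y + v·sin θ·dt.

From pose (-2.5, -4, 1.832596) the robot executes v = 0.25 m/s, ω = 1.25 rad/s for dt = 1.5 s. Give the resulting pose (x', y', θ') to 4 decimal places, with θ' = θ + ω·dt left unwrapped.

θ' = 1.8326 + 1.25·1.5 = 3.7076
R = v/ω = 0.25/1.25 = 0.2000
x' = -2.5 + 0.2000·(sin 3.7076 − sin 1.8326) = -2.8004
y' = -4 − 0.2000·(cos 3.7076 − cos 1.8326) = -3.8830

(-2.8004, -3.8830, 3.7076)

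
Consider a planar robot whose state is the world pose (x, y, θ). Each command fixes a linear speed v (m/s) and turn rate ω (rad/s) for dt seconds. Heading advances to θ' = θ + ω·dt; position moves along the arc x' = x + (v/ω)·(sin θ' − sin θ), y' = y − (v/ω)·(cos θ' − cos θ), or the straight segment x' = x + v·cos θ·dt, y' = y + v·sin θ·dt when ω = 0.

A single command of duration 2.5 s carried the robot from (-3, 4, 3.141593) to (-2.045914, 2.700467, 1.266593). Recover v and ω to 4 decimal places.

Δθ = 1.266593 − 3.141593 = -1.875000
ω = Δθ/dt = -1.875000/2.5 = -0.7500
R = −Δy/(cos θ' − cos θ) = 1.0000
v = R·ω = 1.0000·-0.7500 = -0.7500

v = -0.7500, ω = -0.7500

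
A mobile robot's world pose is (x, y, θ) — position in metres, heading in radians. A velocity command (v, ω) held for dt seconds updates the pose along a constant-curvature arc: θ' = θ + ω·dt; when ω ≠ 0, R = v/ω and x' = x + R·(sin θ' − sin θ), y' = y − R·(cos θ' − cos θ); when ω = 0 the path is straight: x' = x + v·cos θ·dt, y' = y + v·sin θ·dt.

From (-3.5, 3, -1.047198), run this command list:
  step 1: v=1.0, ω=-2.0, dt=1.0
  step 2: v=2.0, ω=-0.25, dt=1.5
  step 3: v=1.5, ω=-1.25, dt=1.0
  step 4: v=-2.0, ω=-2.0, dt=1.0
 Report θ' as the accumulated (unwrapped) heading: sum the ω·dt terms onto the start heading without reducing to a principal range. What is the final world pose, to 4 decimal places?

step 1: θ'=-3.0472 (R=-0.5000) → pose (-3.8859, 2.2522, -3.0472)
step 2: θ'=-3.4222 (R=-8.0000) → pose (-6.8554, 2.5295, -3.4222)
step 3: θ'=-4.6722 (R=-1.2000) → pose (-7.7221, 3.6344, -4.6722)
step 4: θ'=-6.6722 (R=1.0000) → pose (-9.1006, 2.6689, -6.6722)

(-9.1006, 2.6689, -6.6722)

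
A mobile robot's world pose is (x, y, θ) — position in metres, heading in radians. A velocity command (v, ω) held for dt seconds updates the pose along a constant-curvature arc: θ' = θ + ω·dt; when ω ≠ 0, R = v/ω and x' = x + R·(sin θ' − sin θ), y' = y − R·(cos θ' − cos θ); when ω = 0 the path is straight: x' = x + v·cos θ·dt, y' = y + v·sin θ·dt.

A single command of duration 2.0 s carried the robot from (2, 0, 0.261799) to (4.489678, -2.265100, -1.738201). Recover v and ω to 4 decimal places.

Δθ = -1.738201 − 0.261799 = -2.000000
ω = Δθ/dt = -2.000000/2.0 = -1.0000
R = Δx/(sin θ' − sin θ) = -2.0000
v = R·ω = -2.0000·-1.0000 = 2.0000

v = 2.0000, ω = -1.0000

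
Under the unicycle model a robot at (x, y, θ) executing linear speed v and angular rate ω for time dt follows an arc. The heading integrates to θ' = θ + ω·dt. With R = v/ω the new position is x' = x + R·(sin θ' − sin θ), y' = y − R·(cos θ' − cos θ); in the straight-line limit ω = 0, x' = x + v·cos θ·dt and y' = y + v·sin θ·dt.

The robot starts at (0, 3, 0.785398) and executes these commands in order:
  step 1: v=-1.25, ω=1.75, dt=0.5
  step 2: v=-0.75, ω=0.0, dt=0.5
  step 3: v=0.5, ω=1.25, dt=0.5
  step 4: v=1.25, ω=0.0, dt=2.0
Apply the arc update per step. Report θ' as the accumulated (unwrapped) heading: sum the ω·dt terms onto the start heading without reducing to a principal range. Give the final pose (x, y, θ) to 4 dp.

(-1.9073, 4.1722, 2.2854)

step 1: θ'=1.6604 (R=-0.7143) → pose (-0.2063, 2.4310, 1.6604)
step 2: θ'=1.6604 (straight) → pose (-0.1728, 2.0575, 1.6604)
step 3: θ'=2.2854 (R=0.4000) → pose (-0.2690, 2.2838, 2.2854)
step 4: θ'=2.2854 (straight) → pose (-1.9073, 4.1722, 2.2854)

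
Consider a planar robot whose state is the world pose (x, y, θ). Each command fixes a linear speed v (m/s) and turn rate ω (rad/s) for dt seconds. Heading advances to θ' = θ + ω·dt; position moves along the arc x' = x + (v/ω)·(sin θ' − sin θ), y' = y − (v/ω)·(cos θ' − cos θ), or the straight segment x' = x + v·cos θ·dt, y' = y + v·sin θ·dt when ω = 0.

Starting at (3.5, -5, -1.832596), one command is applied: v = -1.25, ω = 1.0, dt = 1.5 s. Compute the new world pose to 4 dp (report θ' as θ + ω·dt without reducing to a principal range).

θ' = -1.8326 + 1.0·1.5 = -0.3326
R = v/ω = -1.25/1.0 = -1.2500
x' = 3.5 + -1.2500·(sin -0.3326 − sin -1.8326) = 2.7007
y' = -5 − -1.2500·(cos -0.3326 − cos -1.8326) = -3.4950

(2.7007, -3.4950, -0.3326)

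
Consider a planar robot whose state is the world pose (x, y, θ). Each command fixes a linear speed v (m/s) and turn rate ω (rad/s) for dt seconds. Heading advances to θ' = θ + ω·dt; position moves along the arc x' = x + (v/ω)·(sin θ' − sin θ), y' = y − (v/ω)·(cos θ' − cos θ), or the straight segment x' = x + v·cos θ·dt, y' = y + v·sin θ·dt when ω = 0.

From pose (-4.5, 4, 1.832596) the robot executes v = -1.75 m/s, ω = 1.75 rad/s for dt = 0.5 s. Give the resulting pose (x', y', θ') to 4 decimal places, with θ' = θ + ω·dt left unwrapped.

(-3.9546, 3.3515, 2.7076)

θ' = 1.8326 + 1.75·0.5 = 2.7076
R = v/ω = -1.75/1.75 = -1.0000
x' = -4.5 + -1.0000·(sin 2.7076 − sin 1.8326) = -3.9546
y' = 4 − -1.0000·(cos 2.7076 − cos 1.8326) = 3.3515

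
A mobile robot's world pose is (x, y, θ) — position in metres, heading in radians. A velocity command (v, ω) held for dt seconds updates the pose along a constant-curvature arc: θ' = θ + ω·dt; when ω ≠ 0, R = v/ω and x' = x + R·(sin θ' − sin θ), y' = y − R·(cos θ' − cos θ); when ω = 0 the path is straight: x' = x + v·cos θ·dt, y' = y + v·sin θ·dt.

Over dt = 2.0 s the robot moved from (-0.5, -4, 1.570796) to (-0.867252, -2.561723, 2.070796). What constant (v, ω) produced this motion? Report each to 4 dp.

v = 0.7500, ω = 0.2500

Δθ = 2.070796 − 1.570796 = 0.500000
ω = Δθ/dt = 0.500000/2.0 = 0.2500
R = −Δy/(cos θ' − cos θ) = 3.0000
v = R·ω = 3.0000·0.2500 = 0.7500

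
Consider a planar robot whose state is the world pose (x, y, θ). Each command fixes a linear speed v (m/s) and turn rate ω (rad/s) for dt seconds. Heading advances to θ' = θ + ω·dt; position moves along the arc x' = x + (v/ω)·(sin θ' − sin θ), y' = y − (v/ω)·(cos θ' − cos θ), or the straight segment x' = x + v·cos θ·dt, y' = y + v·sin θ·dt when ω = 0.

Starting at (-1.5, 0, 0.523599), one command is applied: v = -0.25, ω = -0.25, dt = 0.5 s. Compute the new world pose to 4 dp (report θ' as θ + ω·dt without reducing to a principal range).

θ' = 0.5236 + -0.25·0.5 = 0.3986
R = v/ω = -0.25/-0.25 = 1.0000
x' = -1.5 + 1.0000·(sin 0.3986 − sin 0.5236) = -1.6119
y' = 0 − 1.0000·(cos 0.3986 − cos 0.5236) = -0.0556

(-1.6119, -0.0556, 0.3986)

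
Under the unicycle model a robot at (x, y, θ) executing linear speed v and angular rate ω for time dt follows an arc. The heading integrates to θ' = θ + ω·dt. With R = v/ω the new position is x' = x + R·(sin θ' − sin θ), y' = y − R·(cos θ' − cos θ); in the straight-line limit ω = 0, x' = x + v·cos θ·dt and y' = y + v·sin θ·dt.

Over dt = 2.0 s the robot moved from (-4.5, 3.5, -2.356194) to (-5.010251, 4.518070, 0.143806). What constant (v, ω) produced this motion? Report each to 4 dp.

v = -0.7500, ω = 1.2500

Δθ = 0.143806 − -2.356194 = 2.500000
ω = Δθ/dt = 2.500000/2.0 = 1.2500
R = −Δy/(cos θ' − cos θ) = -0.6000
v = R·ω = -0.6000·1.2500 = -0.7500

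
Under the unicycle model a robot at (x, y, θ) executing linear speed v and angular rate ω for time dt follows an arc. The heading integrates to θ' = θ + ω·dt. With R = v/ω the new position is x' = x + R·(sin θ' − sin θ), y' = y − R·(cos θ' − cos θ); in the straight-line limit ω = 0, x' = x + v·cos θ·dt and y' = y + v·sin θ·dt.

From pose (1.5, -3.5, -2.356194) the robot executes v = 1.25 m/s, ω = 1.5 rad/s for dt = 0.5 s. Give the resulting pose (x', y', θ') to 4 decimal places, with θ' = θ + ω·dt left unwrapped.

(1.2564, -4.0598, -1.6062)

θ' = -2.3562 + 1.5·0.5 = -1.6062
R = v/ω = 1.25/1.5 = 0.8333
x' = 1.5 + 0.8333·(sin -1.6062 − sin -2.3562) = 1.2564
y' = -3.5 − 0.8333·(cos -1.6062 − cos -2.3562) = -4.0598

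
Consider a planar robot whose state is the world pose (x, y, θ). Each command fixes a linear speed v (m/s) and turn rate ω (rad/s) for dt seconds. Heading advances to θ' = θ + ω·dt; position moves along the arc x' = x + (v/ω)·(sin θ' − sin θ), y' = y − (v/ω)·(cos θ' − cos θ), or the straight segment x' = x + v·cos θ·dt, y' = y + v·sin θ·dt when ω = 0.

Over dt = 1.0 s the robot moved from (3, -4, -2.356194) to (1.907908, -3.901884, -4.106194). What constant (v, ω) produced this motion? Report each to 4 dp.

Δθ = -4.106194 − -2.356194 = -1.750000
ω = Δθ/dt = -1.750000/1.0 = -1.7500
R = Δx/(sin θ' − sin θ) = -0.7143
v = R·ω = -0.7143·-1.7500 = 1.2500

v = 1.2500, ω = -1.7500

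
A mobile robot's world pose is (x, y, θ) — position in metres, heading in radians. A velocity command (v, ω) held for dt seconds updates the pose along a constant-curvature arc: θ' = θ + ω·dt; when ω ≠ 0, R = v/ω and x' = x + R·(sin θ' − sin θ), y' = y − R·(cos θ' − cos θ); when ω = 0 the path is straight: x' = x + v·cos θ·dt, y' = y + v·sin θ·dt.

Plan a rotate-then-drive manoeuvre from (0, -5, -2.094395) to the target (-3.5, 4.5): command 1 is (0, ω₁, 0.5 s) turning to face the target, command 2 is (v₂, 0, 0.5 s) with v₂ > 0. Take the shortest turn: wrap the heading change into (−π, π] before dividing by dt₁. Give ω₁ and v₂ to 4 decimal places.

heading to target = atan2(4.5−-5, -3.5−0) = 1.9238
Δθ = wrap(1.9238 − -2.0944) = -2.2650; ω₁ = Δθ/dt₁ = -4.5300
distance = √((-3.5−0)² + (4.5−-5)²) = 10.1242; v₂ = distance/dt₂ = 20.2485

ω₁ = -4.5300, v₂ = 20.2485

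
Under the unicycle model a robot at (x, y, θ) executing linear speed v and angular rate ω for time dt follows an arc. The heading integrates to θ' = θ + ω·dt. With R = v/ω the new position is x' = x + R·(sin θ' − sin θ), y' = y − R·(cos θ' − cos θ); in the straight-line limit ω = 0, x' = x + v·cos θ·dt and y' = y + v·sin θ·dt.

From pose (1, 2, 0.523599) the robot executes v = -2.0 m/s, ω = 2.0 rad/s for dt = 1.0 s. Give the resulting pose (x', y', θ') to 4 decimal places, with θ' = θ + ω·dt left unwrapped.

(0.9206, 0.3189, 2.5236)

θ' = 0.5236 + 2.0·1.0 = 2.5236
R = v/ω = -2.0/2.0 = -1.0000
x' = 1 + -1.0000·(sin 2.5236 − sin 0.5236) = 0.9206
y' = 2 − -1.0000·(cos 2.5236 − cos 0.5236) = 0.3189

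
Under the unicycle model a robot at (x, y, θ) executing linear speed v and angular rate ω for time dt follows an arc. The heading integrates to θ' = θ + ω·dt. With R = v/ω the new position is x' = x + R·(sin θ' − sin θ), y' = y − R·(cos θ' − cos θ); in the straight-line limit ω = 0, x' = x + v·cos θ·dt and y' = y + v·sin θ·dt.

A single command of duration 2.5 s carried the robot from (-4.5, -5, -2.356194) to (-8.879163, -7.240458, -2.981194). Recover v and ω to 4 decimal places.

v = 2.0000, ω = -0.2500

Δθ = -2.981194 − -2.356194 = -0.625000
ω = Δθ/dt = -0.625000/2.5 = -0.2500
R = Δx/(sin θ' − sin θ) = -8.0000
v = R·ω = -8.0000·-0.2500 = 2.0000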